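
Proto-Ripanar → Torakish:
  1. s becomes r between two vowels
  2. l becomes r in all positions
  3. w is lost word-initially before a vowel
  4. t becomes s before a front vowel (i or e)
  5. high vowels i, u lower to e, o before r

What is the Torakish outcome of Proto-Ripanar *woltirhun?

Torakish: *woltirhun > wortirhun > ortirhun > orsirhun > orserhun  (by unconditioned shift, glide loss, palatalisation, pre-rhotic lowering)

orserhun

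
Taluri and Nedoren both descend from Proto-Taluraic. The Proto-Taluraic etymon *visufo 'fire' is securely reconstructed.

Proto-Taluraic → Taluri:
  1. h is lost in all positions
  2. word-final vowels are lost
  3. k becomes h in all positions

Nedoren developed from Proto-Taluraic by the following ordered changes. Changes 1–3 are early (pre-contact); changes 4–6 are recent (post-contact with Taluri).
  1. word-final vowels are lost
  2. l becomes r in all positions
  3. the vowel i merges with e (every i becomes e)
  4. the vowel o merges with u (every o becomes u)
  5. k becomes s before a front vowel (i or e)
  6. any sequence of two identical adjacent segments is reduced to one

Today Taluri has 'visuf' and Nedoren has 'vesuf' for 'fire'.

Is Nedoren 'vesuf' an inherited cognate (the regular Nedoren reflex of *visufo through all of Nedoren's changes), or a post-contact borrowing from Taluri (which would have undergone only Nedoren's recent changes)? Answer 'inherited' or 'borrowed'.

If inherited, *visufo would pass through all of Nedoren's changes:
Nedoren: *visufo > visuf > vesuf  (by apocope, vowel merger)
If borrowed from Taluri 'visuf' after the early changes, it would undergo only the recent ones:
  rule 4 (vowel merger): no change (visuf)
  rule 5 (palatalisation): no change (visuf)
  rule 6 (degemination): no change (visuf)
  ⇒ as a loan: visuf
Nedoren 'vesuf' matches the inherited outcome exactly, so it is an inherited cognate, not a loan.

inherited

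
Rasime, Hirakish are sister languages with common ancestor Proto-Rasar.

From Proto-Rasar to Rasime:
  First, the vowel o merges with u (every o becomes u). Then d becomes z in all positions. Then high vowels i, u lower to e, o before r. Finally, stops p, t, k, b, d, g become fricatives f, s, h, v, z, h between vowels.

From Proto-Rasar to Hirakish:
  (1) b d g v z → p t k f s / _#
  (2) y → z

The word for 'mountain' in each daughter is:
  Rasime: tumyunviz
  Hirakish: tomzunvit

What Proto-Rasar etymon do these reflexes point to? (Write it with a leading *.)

Position 2: Rasime has u, Hirakish has o. Hirakish preserves o here (none of its changes turn any other segment into o), so the proto-segment is *o.
Position 4: Rasime has y, Hirakish has z. Rasime preserves y here (none of its changes turn any other segment into y), so the proto-segment is *y.
This points to *tomyunvid. Verify forward in each daughter:
Rasime: *tomyunvid > tumyunvid > tumyunviz  (by vowel merger, unconditioned shift)
Hirakish: *tomyunvid > tomyunvit > tomzunvit  (by final devoicing, unconditioned shift)
Only *tomyunvid yields all of Rasime tumyunviz, Hirakish tomzunvit.

*tomyunvid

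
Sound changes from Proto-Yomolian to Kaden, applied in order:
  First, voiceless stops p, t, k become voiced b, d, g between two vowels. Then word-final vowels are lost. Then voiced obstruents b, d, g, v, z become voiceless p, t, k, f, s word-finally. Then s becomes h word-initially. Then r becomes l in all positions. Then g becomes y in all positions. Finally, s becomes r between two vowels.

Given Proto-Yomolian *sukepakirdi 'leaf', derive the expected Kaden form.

huyebayilt

Kaden: start from *sukepakirdi.
  rule 1 (intervocalic voicing): sukepakirdi → sugebagirdi
  rule 2 (apocope): sugebagirdi → sugebagird
  rule 3 (final devoicing): sugebagird → sugebagirt
  rule 4 (debuccalisation): sugebagirt → hugebagirt
  rule 5 (unconditioned shift): hugebagirt → hugebagilt
  rule 6 (unconditioned shift): hugebagilt → huyebayilt
  rule 7: no change — huyebayilt
  ⇒ Kaden huyebayilt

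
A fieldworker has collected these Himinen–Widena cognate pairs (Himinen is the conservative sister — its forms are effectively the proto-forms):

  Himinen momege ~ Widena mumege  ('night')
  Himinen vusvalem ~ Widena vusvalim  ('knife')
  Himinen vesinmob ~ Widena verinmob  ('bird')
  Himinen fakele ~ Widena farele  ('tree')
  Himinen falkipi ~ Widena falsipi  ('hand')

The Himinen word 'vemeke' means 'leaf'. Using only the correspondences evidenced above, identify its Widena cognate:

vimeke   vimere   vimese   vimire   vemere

vusvalem ~ vusvalim — Himinen e corresponds to Widena i after a consonant, before a nasal.
fakele ~ farele — Himinen k corresponds to Widena r between vowels (before a front vowel).
Applying these to Himinen 'vemeke':
  vemeke → vimeke   (e→i after a consonant, before a nasal)
  vimeke → vimere   (k→r between vowels (before a front vowel))
So the Widena cognate is 'vimere'.

vimere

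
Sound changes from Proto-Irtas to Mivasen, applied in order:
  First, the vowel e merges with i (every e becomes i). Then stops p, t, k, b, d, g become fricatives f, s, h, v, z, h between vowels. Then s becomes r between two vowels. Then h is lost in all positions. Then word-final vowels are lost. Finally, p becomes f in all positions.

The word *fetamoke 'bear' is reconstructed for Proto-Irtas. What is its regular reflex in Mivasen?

Mivasen: start from *fetamoke.
  rule 1 (vowel merger): fetamoke → fitamoki
  rule 2 (intervocalic lenition): fitamoki → fisamohi
  rule 3 (rhotacism): fisamohi → firamohi
  rule 4 (h-loss): firamohi → firamoi
  rule 5 (apocope): firamoi → firamo
  rule 6: no change — firamo
  ⇒ Mivasen firamo

firamo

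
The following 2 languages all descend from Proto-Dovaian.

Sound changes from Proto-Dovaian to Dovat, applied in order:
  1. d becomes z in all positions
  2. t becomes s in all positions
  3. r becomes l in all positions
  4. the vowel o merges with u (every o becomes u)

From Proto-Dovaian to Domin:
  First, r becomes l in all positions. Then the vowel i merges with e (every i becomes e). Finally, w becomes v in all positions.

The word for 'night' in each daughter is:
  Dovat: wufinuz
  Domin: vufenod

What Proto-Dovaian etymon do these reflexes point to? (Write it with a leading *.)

*wufinod

Position 1: Dovat has w, Domin has v. Dovat preserves w here (none of its changes turn any other segment into w), so the proto-segment is *w.
Position 6: Dovat has u, Domin has o. Domin preserves o here (none of its changes turn any other segment into o), so the proto-segment is *o.
This points to *wufinod. Verify forward in each daughter:
Dovat: start from *wufinod.
  rule 1 (unconditioned shift): wufinod → wufinoz
  rule 2: no change — wufinoz
  rule 3: no change — wufinoz
  rule 4 (vowel merger): wufinoz → wufinuz
  ⇒ Dovat wufinuz
Domin: start from *wufinod.
  rule 1: no change — wufinod
  rule 2 (vowel merger): wufinod → wufenod
  rule 3 (unconditioned shift): wufenod → vufenod
  ⇒ Domin vufenod
No other proto-form is consistent with every reflex, so the reconstruction is *wufinod.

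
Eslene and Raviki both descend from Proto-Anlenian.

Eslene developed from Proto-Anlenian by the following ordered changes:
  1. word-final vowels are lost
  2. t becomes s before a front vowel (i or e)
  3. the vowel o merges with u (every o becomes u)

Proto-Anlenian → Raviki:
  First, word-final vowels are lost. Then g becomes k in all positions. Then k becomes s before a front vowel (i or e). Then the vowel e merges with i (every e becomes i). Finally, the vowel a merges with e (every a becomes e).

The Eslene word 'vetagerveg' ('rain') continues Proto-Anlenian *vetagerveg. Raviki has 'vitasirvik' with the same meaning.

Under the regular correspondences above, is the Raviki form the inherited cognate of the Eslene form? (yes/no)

no

Derive the expected Raviki reflex of *vetagerveg:
Raviki: *vetagerveg > vetakervek > vetaservek > vitasirvik > vitesirvik  (by unconditioned shift, palatalisation, vowel merger, vowel merger)
The regular Raviki reflex would be 'vitesirvik', but the attested form is 'vitasirvik'. The correspondence is irregular, so they are not cognates (the Raviki form has a different source).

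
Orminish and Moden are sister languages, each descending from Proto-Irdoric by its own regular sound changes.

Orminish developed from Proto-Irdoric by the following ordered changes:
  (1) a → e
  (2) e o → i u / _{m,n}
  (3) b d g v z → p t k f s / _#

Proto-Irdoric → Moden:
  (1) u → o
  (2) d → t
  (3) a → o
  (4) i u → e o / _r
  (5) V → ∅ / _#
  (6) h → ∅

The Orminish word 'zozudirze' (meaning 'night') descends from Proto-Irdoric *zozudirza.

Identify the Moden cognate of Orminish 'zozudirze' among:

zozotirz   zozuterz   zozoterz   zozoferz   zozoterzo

Moden: *zozudirza > zozodirza > zozotirza > zozotirzo > zozoterzo > zozoterz  (by vowel merger, unconditioned shift, vowel merger, pre-rhotic lowering, apocope)
The other candidates each miss or misapply at least one Moden change.

zozoterz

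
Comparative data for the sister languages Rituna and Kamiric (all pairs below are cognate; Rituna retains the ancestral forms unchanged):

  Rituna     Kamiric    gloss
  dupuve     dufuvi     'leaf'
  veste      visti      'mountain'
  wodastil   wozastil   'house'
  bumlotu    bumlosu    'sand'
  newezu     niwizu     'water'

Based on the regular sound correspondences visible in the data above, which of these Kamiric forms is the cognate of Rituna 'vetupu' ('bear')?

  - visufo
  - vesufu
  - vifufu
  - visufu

visufu

veste ~ visti, newezu ~ niwizu — Rituna e corresponds to Kamiric i after a consonant, before a consonant other than r, m, n, p, b, f, v.
bumlotu ~ bumlosu — Rituna t corresponds to Kamiric s between vowels (before a back vowel).
dupuve ~ dufuvi — Rituna p corresponds to Kamiric f between vowels (before a back vowel).
Applying these to Rituna 'vetupu':
  vetupu → vitupu   (e→i after a consonant, before a consonant other than r, m, n, p, b, f, v)
  vitupu → visupu   (t→s between vowels (before a back vowel))
  visupu → visufu   (p→f between vowels (before a back vowel))
So the Kamiric cognate is 'visufu'.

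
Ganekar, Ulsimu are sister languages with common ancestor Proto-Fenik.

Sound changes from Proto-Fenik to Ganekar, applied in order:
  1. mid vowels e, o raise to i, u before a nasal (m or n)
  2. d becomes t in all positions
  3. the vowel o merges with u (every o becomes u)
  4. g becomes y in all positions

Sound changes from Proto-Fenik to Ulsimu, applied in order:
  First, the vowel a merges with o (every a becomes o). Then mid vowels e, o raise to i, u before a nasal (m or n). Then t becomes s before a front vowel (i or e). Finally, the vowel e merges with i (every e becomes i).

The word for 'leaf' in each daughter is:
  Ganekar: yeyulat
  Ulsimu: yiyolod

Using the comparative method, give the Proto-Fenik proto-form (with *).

*yeyolad

Position 4: Ganekar has u, Ulsimu has o. Taking the neighbouring segments as reconstructed: Ganekar u could go back to *o or *u; Ulsimu o could go back to *a or *o — the one source consistent with every daughter is *o.
Position 2: Ganekar has e, Ulsimu has i. Ganekar preserves e here (none of its changes turn any other segment into e), so the proto-segment is *e.
Position 6: Ganekar has a, Ulsimu has o. Ganekar preserves a here (none of its changes turn any other segment into a), so the proto-segment is *a.
Verify the candidate proto-form against each daughter:
Ganekar: *yeyolad > yeyolat > yeyulat  (by unconditioned shift, vowel merger)
Ulsimu: *yeyolad > yeyolod > yiyolod  (by vowel merger, vowel merger)
Only *yeyolad yields all of Ganekar yeyulat, Ulsimu yiyolod.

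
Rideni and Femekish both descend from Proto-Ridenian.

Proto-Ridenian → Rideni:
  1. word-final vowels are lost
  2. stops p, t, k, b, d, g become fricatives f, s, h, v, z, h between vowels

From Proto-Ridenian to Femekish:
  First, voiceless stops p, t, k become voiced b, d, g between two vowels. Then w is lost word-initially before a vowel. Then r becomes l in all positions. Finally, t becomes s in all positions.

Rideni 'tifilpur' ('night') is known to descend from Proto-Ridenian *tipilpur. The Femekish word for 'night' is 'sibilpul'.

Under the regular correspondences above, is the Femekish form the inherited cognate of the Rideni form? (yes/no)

Derive the expected Femekish reflex of *tipilpur:
Femekish: start from *tipilpur.
  rule 1 (intervocalic voicing): tipilpur → tibilpur
  rule 2: no change — tibilpur
  rule 3 (unconditioned shift): tibilpur → tibilpul
  rule 4 (unconditioned shift): tibilpul → sibilpul
  ⇒ Femekish sibilpul
Femekish 'sibilpul' matches the regular reflex exactly, so the pair is cognate.

yes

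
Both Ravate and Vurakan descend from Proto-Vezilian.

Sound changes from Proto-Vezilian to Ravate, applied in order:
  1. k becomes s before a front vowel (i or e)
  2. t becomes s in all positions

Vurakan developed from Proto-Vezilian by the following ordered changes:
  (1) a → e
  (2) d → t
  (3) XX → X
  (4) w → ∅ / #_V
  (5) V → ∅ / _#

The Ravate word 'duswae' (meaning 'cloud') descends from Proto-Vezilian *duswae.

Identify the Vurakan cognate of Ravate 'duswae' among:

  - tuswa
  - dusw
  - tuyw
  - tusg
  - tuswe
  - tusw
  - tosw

tusw

Vurakan: *duswae > duswee > tuswee > tuswe > tusw  (by vowel merger, unconditioned shift, degemination, apocope)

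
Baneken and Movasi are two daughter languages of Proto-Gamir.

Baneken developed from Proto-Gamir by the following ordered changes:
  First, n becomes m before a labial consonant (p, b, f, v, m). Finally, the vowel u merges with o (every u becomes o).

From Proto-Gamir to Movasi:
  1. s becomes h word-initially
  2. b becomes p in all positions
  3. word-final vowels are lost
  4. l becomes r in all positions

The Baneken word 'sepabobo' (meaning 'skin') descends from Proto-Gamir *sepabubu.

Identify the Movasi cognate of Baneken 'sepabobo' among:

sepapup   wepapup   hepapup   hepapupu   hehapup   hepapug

hepapup

Movasi: start from *sepabubu.
  rule 1 (debuccalisation): sepabubu → hepabubu
  rule 2 (unconditioned shift): hepabubu → hepapupu
  rule 3 (apocope): hepapupu → hepapup
  rule 4: no change — hepapup
  ⇒ Movasi hepapup
Only 'hepapup' matches the regular Movasi development of *sepabubu.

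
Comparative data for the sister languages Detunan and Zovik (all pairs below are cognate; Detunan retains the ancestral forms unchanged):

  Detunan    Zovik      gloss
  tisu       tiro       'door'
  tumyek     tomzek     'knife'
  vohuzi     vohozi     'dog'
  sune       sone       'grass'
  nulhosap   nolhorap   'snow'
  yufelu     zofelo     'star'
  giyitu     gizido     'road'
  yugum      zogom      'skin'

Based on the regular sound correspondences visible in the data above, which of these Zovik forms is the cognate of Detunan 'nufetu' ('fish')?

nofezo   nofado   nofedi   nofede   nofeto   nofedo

yufelu ~ zofelo — Detunan u corresponds to Zovik o after a consonant, before a labial obstruent.
giyitu ~ gizido — Detunan t corresponds to Zovik d between vowels (before a back vowel).
tisu ~ tiro, yufelu ~ zofelo — Detunan u corresponds to Zovik o word-finally.
Applying these to Detunan 'nufetu':
  nufetu → nofetu   (u→o after a consonant, before a labial obstruent)
  nofetu → nofedu   (t→d between vowels (before a back vowel))
  nofedu → nofedo   (u→o word-finally)
So the Zovik cognate is 'nofedo'.

nofedo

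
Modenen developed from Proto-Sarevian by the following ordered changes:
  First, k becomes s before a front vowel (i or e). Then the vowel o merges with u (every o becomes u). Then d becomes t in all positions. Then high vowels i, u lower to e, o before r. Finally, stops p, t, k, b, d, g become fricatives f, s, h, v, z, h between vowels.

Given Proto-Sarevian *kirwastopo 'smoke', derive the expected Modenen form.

serwastufu

Modenen: start from *kirwastopo.
  rule 1 (palatalisation): kirwastopo → sirwastopo
  rule 2 (vowel merger): sirwastopo → sirwastupu
  rule 3: no change — sirwastupu
  rule 4 (pre-rhotic lowering): sirwastupu → serwastupu
  rule 5 (intervocalic lenition): serwastupu → serwastufu
  ⇒ Modenen serwastufu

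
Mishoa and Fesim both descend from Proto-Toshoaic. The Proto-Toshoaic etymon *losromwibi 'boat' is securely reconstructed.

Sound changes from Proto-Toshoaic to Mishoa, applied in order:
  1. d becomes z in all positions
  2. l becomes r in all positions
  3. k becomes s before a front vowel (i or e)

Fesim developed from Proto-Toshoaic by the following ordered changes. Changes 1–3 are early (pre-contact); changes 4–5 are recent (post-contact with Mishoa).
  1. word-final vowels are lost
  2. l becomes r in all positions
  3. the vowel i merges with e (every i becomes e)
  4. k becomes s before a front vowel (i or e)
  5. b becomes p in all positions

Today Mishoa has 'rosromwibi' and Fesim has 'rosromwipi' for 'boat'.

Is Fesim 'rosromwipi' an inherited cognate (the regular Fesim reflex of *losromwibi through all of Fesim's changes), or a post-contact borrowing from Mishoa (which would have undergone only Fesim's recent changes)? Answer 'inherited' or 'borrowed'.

borrowed

If inherited, *losromwibi would pass through all of Fesim's changes:
Fesim: *losromwibi > losromwib > rosromwib > rosromweb > rosromwep  (by apocope, unconditioned shift, vowel merger, unconditioned shift)
If borrowed from Mishoa 'rosromwibi' after the early changes, it would undergo only the recent ones:
  rule 4 (palatalisation): no change (rosromwibi)
  rule 5 (unconditioned shift): rosromwibi → rosromwipi
  ⇒ as a loan: rosromwipi
Fesim 'rosromwipi' matches the loan outcome 'rosromwipi', not the inherited 'rosromwep' — it skipped the early Fesim changes, so it was borrowed from Mishoa.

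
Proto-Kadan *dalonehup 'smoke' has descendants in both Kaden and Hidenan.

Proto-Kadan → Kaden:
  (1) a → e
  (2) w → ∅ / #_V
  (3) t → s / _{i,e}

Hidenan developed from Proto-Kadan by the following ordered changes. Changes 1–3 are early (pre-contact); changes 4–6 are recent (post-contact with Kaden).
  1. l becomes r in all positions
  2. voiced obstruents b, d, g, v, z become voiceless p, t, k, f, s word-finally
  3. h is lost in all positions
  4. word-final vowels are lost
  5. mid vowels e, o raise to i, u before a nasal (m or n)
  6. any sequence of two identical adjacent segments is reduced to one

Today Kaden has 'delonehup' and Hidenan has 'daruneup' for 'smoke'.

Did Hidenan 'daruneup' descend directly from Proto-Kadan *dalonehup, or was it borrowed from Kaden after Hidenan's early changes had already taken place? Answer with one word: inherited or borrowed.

inherited

If inherited, *dalonehup would pass through all of Hidenan's changes:
Hidenan: start from *dalonehup.
  rule 1 (unconditioned shift): dalonehup → daronehup
  rule 2: no change — daronehup
  rule 3 (h-loss): daronehup → daroneup
  rule 4: no change — daroneup
  rule 5 (pre-nasal raising): daroneup → daruneup
  rule 6: no change — daruneup
  ⇒ Hidenan daruneup
If borrowed from Kaden 'delonehup' after the early changes, it would undergo only the recent ones:
  rule 4 (apocope): no change (delonehup)
  rule 5 (pre-nasal raising): delonehup → delunehup
  rule 6 (degemination): no change (delunehup)
  ⇒ as a loan: delunehup
Hidenan 'daruneup' matches the inherited outcome exactly, so it is an inherited cognate, not a loan.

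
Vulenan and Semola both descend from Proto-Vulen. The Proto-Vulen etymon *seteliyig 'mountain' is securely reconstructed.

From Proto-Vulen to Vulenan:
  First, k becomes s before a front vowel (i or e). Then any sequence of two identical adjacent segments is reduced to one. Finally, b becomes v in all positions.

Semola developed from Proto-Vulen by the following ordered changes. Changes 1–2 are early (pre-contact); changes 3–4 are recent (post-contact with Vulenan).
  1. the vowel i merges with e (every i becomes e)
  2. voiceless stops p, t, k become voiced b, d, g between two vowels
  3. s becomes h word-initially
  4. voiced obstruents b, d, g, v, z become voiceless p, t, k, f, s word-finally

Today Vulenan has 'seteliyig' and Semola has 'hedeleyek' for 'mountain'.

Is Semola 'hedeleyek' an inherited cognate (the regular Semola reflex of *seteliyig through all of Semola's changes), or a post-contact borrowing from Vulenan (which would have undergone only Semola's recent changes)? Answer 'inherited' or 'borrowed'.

If inherited, *seteliyig would pass through all of Semola's changes:
Semola: *seteliyig
  seteliyig → seteleyeg   [vowel merger]
  seteleyeg → sedeleyeg   [intervocalic voicing]
  sedeleyeg → hedeleyeg   [debuccalisation]
  hedeleyeg → hedeleyek   [final devoicing]
  giving Semola hedeleyek.
If borrowed from Vulenan 'seteliyig' after the early changes, it would undergo only the recent ones:
  rule 3 (debuccalisation): seteliyig → heteliyig
  rule 4 (final devoicing): heteliyig → heteliyik
  ⇒ as a loan: heteliyik
Semola 'hedeleyek' matches the inherited outcome exactly, so it is an inherited cognate, not a loan.

inherited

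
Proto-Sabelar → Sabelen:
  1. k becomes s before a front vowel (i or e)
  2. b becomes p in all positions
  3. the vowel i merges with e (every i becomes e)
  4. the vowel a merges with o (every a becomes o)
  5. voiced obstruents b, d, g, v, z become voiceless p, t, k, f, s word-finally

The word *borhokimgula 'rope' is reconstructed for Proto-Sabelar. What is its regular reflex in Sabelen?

Sabelen: start from *borhokimgula.
  rule 1 (palatalisation): borhokimgula → borhosimgula
  rule 2 (unconditioned shift): borhosimgula → porhosimgula
  rule 3 (vowel merger): porhosimgula → porhosemgula
  rule 4 (vowel merger): porhosemgula → porhosemgulo
  rule 5: no change — porhosemgulo
  ⇒ Sabelen porhosemgulo

porhosemgulo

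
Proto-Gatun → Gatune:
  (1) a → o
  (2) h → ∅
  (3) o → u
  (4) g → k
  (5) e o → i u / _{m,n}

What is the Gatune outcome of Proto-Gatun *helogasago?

elukusuku

Gatune: *helogasago
  helogasago → helogosogo   [vowel merger]
  helogosogo → elogosogo   [h-loss]
  elogosogo → elugusugu   [vowel merger]
  elugusugu → elukusuku   [unconditioned shift]
  elukusuku (rule 5 does not apply)
  giving Gatune elukusuku.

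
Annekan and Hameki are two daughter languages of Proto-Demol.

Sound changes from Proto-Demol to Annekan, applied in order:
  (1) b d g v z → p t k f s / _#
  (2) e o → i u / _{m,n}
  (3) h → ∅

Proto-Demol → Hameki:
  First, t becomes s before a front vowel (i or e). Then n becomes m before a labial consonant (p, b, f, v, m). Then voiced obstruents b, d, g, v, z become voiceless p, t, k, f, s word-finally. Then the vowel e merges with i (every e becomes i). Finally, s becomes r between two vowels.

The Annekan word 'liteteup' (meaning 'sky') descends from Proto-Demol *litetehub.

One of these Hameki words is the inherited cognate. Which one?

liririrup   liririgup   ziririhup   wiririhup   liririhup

Hameki: start from *litetehub.
  rule 1 (palatalisation): litetehub → lisesehub
  rule 2: no change — lisesehub
  rule 3 (final devoicing): lisesehub → lisesehup
  rule 4 (vowel merger): lisesehup → lisisihup
  rule 5 (rhotacism): lisisihup → liririhup
  ⇒ Hameki liririhup
Among the options, 'liririhup' alone shows every Hameki change applied in order.

liririhup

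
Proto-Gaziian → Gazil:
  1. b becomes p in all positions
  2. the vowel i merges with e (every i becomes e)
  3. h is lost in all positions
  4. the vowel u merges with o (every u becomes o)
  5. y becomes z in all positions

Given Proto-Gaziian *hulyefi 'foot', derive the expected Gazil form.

Gazil: *hulyefi
  hulyefi (rule 1 does not apply)
  hulyefi → hulyefe   [vowel merger]
  hulyefe → ulyefe   [h-loss]
  ulyefe → olyefe   [vowel merger]
  olyefe → olzefe   [unconditioned shift]
  giving Gazil olzefe.

olzefe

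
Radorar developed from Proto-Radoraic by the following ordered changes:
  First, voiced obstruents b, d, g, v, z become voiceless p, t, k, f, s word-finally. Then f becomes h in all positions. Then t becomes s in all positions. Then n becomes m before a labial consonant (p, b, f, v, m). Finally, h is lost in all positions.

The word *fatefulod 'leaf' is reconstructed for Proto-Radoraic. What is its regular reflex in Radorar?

aseulos

Radorar: *fatefulod
  fatefulod → fatefulot   [final devoicing]
  fatefulot → hatehulot   [unconditioned shift]
  hatehulot → hasehulos   [unconditioned shift]
  hasehulos (rule 4 does not apply)
  hasehulos → aseulos   [h-loss]
  giving Radorar aseulos.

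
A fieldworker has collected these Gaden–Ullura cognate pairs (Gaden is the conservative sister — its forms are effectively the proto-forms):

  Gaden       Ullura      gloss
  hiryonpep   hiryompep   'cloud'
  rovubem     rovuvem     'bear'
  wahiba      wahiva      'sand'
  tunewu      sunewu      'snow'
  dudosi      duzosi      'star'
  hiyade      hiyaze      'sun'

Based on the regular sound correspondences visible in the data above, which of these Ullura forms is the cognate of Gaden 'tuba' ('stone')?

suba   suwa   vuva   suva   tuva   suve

suva

tunewu ~ sunewu — Gaden t corresponds to Ullura s word-initially before a back vowel.
wahiba ~ wahiva — Gaden b corresponds to Ullura v between vowels (before a back vowel).
Applying these to Gaden 'tuba':
  tuba → suba   (t→s word-initially before a back vowel)
  suba → suva   (b→v between vowels (before a back vowel))
So the Ullura cognate is 'suva'.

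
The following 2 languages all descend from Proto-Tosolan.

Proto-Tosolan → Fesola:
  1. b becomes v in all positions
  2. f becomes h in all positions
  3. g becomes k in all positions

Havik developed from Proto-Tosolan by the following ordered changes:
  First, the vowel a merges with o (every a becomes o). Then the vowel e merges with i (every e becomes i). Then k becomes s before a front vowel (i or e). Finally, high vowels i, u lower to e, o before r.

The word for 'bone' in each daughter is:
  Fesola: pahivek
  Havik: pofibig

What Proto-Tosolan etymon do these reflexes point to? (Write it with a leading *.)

*pafibeg

Position 6: Fesola has e, Havik has i. Fesola preserves e here (none of its changes turn any other segment into e), so the proto-segment is *e.
Position 2: Fesola has a, Havik has o. Fesola preserves a here (none of its changes turn any other segment into a), so the proto-segment is *a.
Position 5: Fesola has v, Havik has b. Havik preserves b here (none of its changes turn any other segment into b), so the proto-segment is *b.
This points to *pafibeg. Verify forward in each daughter:
Fesola: *pafibeg > pafiveg > pahiveg > pahivek  (by unconditioned shift, unconditioned shift, unconditioned shift)
Havik: *pafibeg
  pafibeg → pofibeg   [vowel merger]
  pofibeg → pofibig   [vowel merger]
  pofibig (rule 3 does not apply)
  pofibig (rule 4 does not apply)
  giving Havik pofibig.
*pafibeg is the unique common source.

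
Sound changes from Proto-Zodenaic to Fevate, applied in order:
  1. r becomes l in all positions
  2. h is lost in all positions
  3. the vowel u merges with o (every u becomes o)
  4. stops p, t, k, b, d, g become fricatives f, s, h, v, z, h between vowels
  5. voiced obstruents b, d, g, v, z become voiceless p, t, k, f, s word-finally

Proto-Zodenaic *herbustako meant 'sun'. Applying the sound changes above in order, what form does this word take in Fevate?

elbostaho

Fevate: *herbustako > helbustako > elbustako > elbostako > elbostaho  (by unconditioned shift, h-loss, vowel merger, intervocalic lenition)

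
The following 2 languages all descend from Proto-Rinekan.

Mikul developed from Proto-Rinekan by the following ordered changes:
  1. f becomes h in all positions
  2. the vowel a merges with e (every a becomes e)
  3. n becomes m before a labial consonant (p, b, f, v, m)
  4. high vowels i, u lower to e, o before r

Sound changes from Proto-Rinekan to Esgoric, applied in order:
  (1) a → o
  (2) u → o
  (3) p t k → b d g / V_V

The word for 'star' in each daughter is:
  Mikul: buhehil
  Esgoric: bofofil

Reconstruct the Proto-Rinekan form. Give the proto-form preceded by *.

*bufafil

Position 4: Mikul has e, Esgoric has o. Taking the neighbouring segments as reconstructed: Mikul e could go back to *a or *e; Esgoric o could go back to *a or *o or *u — the one source consistent with every daughter is *a.
Position 3: Mikul has h, Esgoric has f. Esgoric preserves f here (none of its changes turn any other segment into f), so the proto-segment is *f.
Position 2: Mikul has u, Esgoric has o. Mikul preserves u here (none of its changes turn any other segment into u), so the proto-segment is *u.
Continuing position by position gives *bufafil; check it forward:
Mikul: *bufafil > buhahil > buhehil  (by unconditioned shift, vowel merger)
Esgoric: *bufafil > bufofil > bofofil  (by vowel merger, vowel merger)
No other proto-form is consistent with every reflex, so the reconstruction is *bufafil.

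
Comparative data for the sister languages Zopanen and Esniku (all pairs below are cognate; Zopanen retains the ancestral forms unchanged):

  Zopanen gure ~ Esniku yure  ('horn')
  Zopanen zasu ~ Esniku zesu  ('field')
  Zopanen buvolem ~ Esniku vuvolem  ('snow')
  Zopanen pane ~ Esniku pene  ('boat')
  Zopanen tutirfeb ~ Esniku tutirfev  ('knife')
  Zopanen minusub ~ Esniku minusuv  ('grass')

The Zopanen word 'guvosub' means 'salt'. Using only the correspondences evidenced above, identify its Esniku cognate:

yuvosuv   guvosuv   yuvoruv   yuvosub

yuvosuv

gure ~ yure — Zopanen g corresponds to Esniku y word-initially before a back vowel.
tutirfeb ~ tutirfev, minusub ~ minusuv — Zopanen b corresponds to Esniku v word-finally.
Applying these to Zopanen 'guvosub':
  guvosub → yuvosub   (g→y word-initially before a back vowel)
  yuvosub → yuvosuv   (b→v word-finally)
So the Esniku cognate is 'yuvosuv'.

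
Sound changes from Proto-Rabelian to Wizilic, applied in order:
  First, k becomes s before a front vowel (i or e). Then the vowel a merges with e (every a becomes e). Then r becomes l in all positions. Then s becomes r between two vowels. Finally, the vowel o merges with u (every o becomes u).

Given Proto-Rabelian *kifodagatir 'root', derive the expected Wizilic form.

sifudegetil

Wizilic: *kifodagatir > sifodagatir > sifodegetir > sifodegetil > sifudegetil  (by palatalisation, vowel merger, unconditioned shift, vowel merger)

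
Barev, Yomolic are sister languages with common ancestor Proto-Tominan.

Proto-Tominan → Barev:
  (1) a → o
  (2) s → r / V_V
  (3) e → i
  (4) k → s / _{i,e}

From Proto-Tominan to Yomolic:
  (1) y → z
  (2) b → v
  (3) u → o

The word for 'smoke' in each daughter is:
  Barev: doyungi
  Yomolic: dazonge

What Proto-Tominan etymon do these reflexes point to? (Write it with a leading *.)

Position 7: Barev has i, Yomolic has e. Yomolic preserves e here (none of its changes turn any other segment into e), so the proto-segment is *e.
Position 3: Barev has y, Yomolic has z. Barev preserves y here (none of its changes turn any other segment into y), so the proto-segment is *y.
Verify the candidate proto-form against each daughter:
Barev: *dayunge
  dayunge → doyunge   [vowel merger]
  doyunge (rule 2 does not apply)
  doyunge → doyungi   [vowel merger]
  doyungi (rule 4 does not apply)
  giving Barev doyungi.
Yomolic: *dayunge
  dayunge → dazunge   [unconditioned shift]
  dazunge (rule 2 does not apply)
  dazunge → dazonge   [vowel merger]
  giving Yomolic dazonge.
*dayunge is the unique common source.

*dayunge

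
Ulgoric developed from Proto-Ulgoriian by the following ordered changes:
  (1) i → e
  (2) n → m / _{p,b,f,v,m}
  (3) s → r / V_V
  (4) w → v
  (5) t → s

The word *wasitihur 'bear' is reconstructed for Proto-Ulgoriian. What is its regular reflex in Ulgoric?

Ulgoric: *wasitihur
  wasitihur → wasetehur   [vowel merger]
  wasetehur (rule 2 does not apply)
  wasetehur → waretehur   [rhotacism]
  waretehur → varetehur   [unconditioned shift]
  varetehur → varesehur   [unconditioned shift]
  giving Ulgoric varesehur.

varesehur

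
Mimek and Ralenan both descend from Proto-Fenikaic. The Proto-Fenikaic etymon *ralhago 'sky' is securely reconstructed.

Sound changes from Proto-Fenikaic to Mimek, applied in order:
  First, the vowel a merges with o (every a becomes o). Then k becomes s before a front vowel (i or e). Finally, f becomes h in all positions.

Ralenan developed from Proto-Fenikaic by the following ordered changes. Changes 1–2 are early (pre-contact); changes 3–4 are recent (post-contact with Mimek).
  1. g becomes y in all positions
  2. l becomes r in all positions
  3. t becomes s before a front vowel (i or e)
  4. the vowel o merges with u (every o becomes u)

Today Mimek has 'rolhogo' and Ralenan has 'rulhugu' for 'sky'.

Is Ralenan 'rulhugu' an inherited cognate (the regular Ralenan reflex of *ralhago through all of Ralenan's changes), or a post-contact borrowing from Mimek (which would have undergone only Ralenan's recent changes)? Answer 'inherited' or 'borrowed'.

If inherited, *ralhago would pass through all of Ralenan's changes:
Ralenan: start from *ralhago.
  rule 1 (unconditioned shift): ralhago → ralhayo
  rule 2 (unconditioned shift): ralhayo → rarhayo
  rule 3: no change — rarhayo
  rule 4 (vowel merger): rarhayo → rarhayu
  ⇒ Ralenan rarhayu
If borrowed from Mimek 'rolhogo' after the early changes, it would undergo only the recent ones:
  rule 3 (palatalisation): no change (rolhogo)
  rule 4 (vowel merger): rolhogo → rulhugu
  ⇒ as a loan: rulhugu
Ralenan 'rulhugu' matches the loan outcome 'rulhugu', not the inherited 'rarhayu' — it skipped the early Ralenan changes, so it was borrowed from Mimek.

borrowed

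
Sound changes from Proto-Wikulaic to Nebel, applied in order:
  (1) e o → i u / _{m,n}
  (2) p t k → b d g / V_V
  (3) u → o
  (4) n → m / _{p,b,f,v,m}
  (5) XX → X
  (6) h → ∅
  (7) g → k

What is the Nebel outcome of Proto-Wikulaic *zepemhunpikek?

Nebel: *zepemhunpikek > zepimhunpikek > zebimhunpigek > zebimhonpigek > zebimhompigek > zebimompigek > zebimompikek  (by pre-nasal raising, intervocalic voicing, vowel merger, nasal place assimilation, h-loss, unconditioned shift)

zebimompikek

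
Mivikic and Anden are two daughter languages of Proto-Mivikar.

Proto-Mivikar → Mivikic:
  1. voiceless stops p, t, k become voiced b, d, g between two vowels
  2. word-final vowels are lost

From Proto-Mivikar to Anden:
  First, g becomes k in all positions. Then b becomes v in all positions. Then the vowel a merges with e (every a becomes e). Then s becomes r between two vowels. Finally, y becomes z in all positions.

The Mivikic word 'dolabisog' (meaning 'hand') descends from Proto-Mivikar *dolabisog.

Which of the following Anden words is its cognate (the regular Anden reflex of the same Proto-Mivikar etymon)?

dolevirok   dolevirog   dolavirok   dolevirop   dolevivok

Anden: *dolabisog > dolabisok > dolavisok > dolevisok > dolevirok  (by unconditioned shift, unconditioned shift, vowel merger, rhotacism)
The other candidates each miss or misapply at least one Anden change.

dolevirok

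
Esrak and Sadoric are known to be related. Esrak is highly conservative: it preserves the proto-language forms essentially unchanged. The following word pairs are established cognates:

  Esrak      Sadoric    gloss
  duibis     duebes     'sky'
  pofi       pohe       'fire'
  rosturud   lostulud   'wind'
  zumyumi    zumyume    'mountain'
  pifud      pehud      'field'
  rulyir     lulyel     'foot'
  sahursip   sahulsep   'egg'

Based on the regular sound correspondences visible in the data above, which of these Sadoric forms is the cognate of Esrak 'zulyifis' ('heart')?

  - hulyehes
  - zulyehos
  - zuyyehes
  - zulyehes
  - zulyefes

zulyehes

pifud ~ pehud — Esrak i corresponds to Sadoric e after a consonant, before a labial obstruent.
pofi ~ pohe — Esrak f corresponds to Sadoric h between vowels (before a front vowel).
duibis ~ duebes — Esrak i corresponds to Sadoric e after a consonant, before a consonant other than r, m, n, p, b, f, v.
Applying these to Esrak 'zulyifis':
  zulyifis → zulyefis   (i→e after a consonant, before a labial obstruent)
  zulyefis → zulyehis   (f→h between vowels (before a front vowel))
  zulyehis → zulyehes   (i→e after a consonant, before a consonant other than r, m, n, p, b, f, v)
So the Sadoric cognate is 'zulyehes'.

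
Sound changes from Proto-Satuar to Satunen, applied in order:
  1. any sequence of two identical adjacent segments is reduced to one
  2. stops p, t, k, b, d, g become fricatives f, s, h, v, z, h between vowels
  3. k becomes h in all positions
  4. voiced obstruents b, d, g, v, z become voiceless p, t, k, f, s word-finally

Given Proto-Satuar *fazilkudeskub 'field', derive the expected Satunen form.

fazilhuzeshup

Satunen: *fazilkudeskub
  fazilkudeskub (rule 1 does not apply)
  fazilkudeskub → fazilkuzeskub   [intervocalic lenition]
  fazilkuzeskub → fazilhuzeshub   [unconditioned shift]
  fazilhuzeshub → fazilhuzeshup   [final devoicing]
  giving Satunen fazilhuzeshup.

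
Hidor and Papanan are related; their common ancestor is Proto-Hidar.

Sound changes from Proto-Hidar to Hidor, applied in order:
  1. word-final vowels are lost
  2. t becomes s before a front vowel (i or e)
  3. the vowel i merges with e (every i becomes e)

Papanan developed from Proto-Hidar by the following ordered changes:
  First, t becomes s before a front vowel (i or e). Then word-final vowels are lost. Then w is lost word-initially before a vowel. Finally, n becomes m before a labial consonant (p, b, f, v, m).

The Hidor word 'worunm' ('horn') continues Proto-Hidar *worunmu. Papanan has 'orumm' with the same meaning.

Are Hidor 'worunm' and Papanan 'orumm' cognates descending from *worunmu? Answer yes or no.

yes

Derive the expected Papanan reflex of *worunmu:
Papanan: *worunmu > worunm > orunm > orumm  (by apocope, glide loss, nasal place assimilation)
Papanan 'orumm' matches the regular reflex exactly, so the pair is cognate.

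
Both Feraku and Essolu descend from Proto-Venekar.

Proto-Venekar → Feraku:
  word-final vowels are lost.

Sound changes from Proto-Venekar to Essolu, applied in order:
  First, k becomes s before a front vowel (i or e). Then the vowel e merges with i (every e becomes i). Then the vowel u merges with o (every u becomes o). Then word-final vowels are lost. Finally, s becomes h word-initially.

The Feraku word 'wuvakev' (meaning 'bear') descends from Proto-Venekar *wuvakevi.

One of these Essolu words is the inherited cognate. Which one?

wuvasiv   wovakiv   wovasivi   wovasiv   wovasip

wovasiv

Essolu: *wuvakevi > wuvasevi > wuvasivi > wovasivi > wovasiv  (by palatalisation, vowel merger, vowel merger, apocope)
Among the options, 'wovasiv' alone shows every Essolu change applied in order.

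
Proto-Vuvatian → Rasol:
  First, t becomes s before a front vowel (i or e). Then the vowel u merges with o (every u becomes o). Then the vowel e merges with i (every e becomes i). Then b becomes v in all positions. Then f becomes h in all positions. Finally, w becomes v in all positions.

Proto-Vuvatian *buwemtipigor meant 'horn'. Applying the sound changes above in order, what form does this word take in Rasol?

vovimsipigor

Rasol: start from *buwemtipigor.
  rule 1 (palatalisation): buwemtipigor → buwemsipigor
  rule 2 (vowel merger): buwemsipigor → bowemsipigor
  rule 3 (vowel merger): bowemsipigor → bowimsipigor
  rule 4 (unconditioned shift): bowimsipigor → vowimsipigor
  rule 5: no change — vowimsipigor
  rule 6 (unconditioned shift): vowimsipigor → vovimsipigor
  ⇒ Rasol vovimsipigor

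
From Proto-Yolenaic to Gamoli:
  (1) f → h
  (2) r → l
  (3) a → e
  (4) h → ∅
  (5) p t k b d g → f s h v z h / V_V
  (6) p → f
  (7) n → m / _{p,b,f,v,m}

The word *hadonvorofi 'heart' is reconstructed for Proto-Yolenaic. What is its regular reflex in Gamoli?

Gamoli: *hadonvorofi
  hadonvorofi → hadonvorohi   [unconditioned shift]
  hadonvorohi → hadonvolohi   [unconditioned shift]
  hadonvolohi → hedonvolohi   [vowel merger]
  hedonvolohi → edonvoloi   [h-loss]
  edonvoloi → ezonvoloi   [intervocalic lenition]
  ezonvoloi (rule 6 does not apply)
  ezonvoloi → ezomvoloi   [nasal place assimilation]
  giving Gamoli ezomvoloi.

ezomvoloi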